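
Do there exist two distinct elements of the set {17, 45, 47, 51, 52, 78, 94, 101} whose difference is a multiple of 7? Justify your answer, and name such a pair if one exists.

Yes: 17 and 45.

17 mod 7 = 3 and 45 mod 7 = 3, so 45 − 17 = 28 = 4·7.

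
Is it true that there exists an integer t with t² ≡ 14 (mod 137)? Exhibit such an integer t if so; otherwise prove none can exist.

Take t = 98. Then 98² = 9604 = 70·137 + 14, so 98² ≡ 14 (mod 137).

t = 98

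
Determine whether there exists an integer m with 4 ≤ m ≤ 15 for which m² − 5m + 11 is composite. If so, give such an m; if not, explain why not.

At m = 13: 13² − 5·13 + 11 = 115 = 5·23, which is composite.

m = 13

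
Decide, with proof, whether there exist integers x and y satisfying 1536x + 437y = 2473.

1536 and 437 are coprime, so 1536x + 437y ranges over all of ℤ.
Euclidean algorithm: 1536 = 3·437 + 225, 437 = 1·225 + 212, 225 = 1·212 + 13, 212 = 16·13 + 4, 13 = 3·4 + 1, 4 = 4·1 + 0.
Back-substituting, 1 = 13 − 3·4 = 13 − 3·(212 − 16·13) = −3·212 + 49·13 = −3·212 + 49·(225 − 1·212) = 49·225 − 52·212 = 49·225 − 52·(437 − 1·225) = −52·437 + 101·225 = −52·437 + 101·(1536 − 3·437) = 101·1536 − 355·437; that is, 1536·101 + 437·(-355) = 1.
Multiplying through by 2473: x = 101·2473 = 249773, y = (-355)·2473 = -877915 is a solution.
Subtracting 571·437 from x and adding 571·1536 to y gives the tidier solution (246, -859).
Indeed 1536·246 + 437·(-859) = 377856 − 375383 = 2473.

x = 246, y = -859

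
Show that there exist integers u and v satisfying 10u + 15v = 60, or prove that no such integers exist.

u = 0, v = 4

Since gcd(10, 15) = 5 and 60 = 5·12, Bézout's identity guarantees a solution.
Dividing through by 5 reduces the equation to 2u + 3v = 12.
Euclidean algorithm: 3 = 1·2 + 1, 2 = 2·1 + 0.
Unwinding: 1 = 3 − 1·2, i.e. 2·(-1) + 3·1 = 1.
Times 12: 2·(-12) + 3·12 = 12, so (-12, 12) solves it.
Adding 4·3 to u and subtracting 4·2 from v gives the tidier solution (0, 4).
Indeed 10·0 + 15·4 = 0 + 60 = 60.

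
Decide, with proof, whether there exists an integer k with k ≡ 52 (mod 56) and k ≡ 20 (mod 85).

Since 56 and 85 share no common factor, CRT says the pair of congruences has a solution (unique mod 4760).
Write k = 52 + 56t and require 52 + 56t ≡ 20 (mod 85), i.e. 56t ≡ 53 (mod 85).
Note 56·41 = 2296 ≡ 1 (mod 85) (as 2296 − 1 = 27·85), so 56⁻¹ ≡ 41.
Therefore t ≡ 41·53 = 2173 ≡ 48 (mod 85).
Taking t = 48 gives k = 52 + 56·48 = 2740.
Verify: 2740 = 48·56 + 52 and 2740 = 32·85 + 20. ✓

k = 2740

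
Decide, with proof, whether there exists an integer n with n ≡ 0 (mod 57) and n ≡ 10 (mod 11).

Since 57 and 11 share no common factor, CRT says the pair of congruences has a solution (unique mod 627).
Any solution of the first congruence is n = 0 + 57t; substituting into the second, 57t ≡ 10 − 0 ≡ 10 (mod 11).
57 ≡ 2 (mod 11), so this reads 2t ≡ 10 (mod 11). Note 2·6 = 12 ≡ 1 (mod 11) (as 12 − 1 = 1·11), so 2⁻¹ ≡ 6.
Multiplying by 6: t ≡ 6·10 = 60 ≡ 5 (mod 11).
With t = 5: n = 0 + 57·5 = 285.
Check: 285 mod 57 = 0, 285 mod 11 = 10. ✓

n = 285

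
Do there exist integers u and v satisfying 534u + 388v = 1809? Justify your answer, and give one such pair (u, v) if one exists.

No such integers exist.

Any value of 534u + 388v is a multiple of gcd(534, 388) = 2.
But 1809 = 2·904 + 1, so 2 ∤ 1809.
So the equation is unsolvable over ℤ.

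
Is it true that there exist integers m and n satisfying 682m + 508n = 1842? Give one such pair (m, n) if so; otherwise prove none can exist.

m = 177, n = -234

gcd(682, 508) = 2, and 2 divides 1842, so integer solutions exist.
Dividing through by 2 reduces the equation to 341m + 254n = 921.
Run the Euclidean algorithm on 341 and 254: 341 = 1·254 + 87, 254 = 2·87 + 80, 87 = 1·80 + 7, 80 = 11·7 + 3, 7 = 2·3 + 1, 3 = 3·1 + 0.
Back-substituting, 1 = 7 − 2·3 = 7 − 2·(80 − 11·7) = −2·80 + 23·7 = −2·80 + 23·(87 − 1·80) = 23·87 − 25·80 = 23·87 − 25·(254 − 2·87) = −25·254 + 73·87 = −25·254 + 73·(341 − 1·254) = 73·341 − 98·254; that is, 341·73 + 254·(-98) = 1.
Scaling by 921 gives the particular solution (m, n) = (67233, -90258).
The general solution is m = 67233 + 254k, n = -90258 − 341k; taking k = -264 gives the smaller pair m = 177, n = -234.
Check: 682·177 + 508·(-234) = 120714 − 118872 = 1842. ✓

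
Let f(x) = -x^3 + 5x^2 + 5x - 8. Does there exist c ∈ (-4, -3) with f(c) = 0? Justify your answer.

f has no root in that interval.

The endpoint values f(-4) = 116 and f(-3) = 49 are both positive. Claim: f(x) > 0 for every x in (-4, -3).
Substitute x = -3 − u, where 0 < u < 1 on the interval. Expanding, f(-3 − u) = u^3 + 14u^2 + 52u + 49.
All 4 nonzero coefficients of this polynomial in u are positive; hence for u > 0 the value is a sum of positive terms (the constant 49 among them).
Therefore f(x) > 0 throughout (-4, -3), and f has no zero there.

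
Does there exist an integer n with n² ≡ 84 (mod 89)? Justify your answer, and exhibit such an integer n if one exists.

Take n = 23. Then 23² = 529 = 5·89 + 84, so 23² ≡ 84 (mod 89).

n = 23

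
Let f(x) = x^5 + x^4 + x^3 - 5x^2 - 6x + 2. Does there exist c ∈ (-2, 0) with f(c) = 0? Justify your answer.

Yes, such a c exists.

f(-2) = -30 and f(0) = 2, which have opposite signs.
f is continuous everywhere (it is a polynomial), in particular on [-2, 0].
By the Intermediate Value Theorem, f takes the value 0 somewhere in the open interval.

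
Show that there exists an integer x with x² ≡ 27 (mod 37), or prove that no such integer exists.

x = 29

Take x = 29. Then 29² = 841 = 22·37 + 27, so 29² ≡ 27 (mod 37).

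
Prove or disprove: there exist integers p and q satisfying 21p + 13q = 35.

21 and 13 are coprime, so 21p + 13q ranges over all of ℤ.
Run the Euclidean algorithm on 21 and 13: 21 = 1·13 + 8, 13 = 1·8 + 5, 8 = 1·5 + 3, 5 = 1·3 + 2, 3 = 1·2 + 1, 2 = 2·1 + 0.
Working back up the chain: 1 = 3 − 1·2 = 3 − (5 − 1·3) = −5 + 2·3 = −5 + 2·(8 − 1·5) = 2·8 − 3·5 = 2·8 − 3·(13 − 1·8) = −3·13 + 5·8 = −3·13 + 5·(21 − 1·13) = 5·21 − 8·13. So 21·5 + 13·(-8) = 1.
Times 35: 21·175 + 13·(-280) = 35, so (175, -280) solves it.
Subtracting 13·13 from p and adding 13·21 to q gives the tidier solution (6, -7).
Check: 21·6 + 13·(-7) = 126 − 91 = 35. ✓

p = 6, q = -7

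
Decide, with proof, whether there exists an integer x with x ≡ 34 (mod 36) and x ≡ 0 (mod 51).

gcd(36, 51) = 3. If x ≡ 34 (mod 36) and x ≡ 0 (mod 51), then x ≡ 34 (mod 3) and x ≡ 0 (mod 3).
These are incompatible: 34 − 0 = 34 is not divisible by 3.
Hence the system has no solution.

No such integer exists.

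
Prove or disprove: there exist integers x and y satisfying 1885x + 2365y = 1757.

No such integers exist.

Any value of 1885x + 2365y is a multiple of gcd(1885, 2365) = 5.
But 1757 = 5·351 + 2, so 5 ∤ 1757.
Therefore 1885x + 2365y = 1757 has no solution in integers.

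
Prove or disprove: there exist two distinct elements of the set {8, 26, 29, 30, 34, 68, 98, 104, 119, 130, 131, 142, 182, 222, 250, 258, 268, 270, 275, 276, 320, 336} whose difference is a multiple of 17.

Reduce each element mod 17: 8↦8, 26↦9, 29↦12, 30↦13, 34↦0, 68↦0, 98↦13, 104↦2, 119↦0, 130↦11, 131↦12, 142↦6, 182↦12, 222↦1, 250↦12, 258↦3, 268↦13, 270↦15, 275↦3, 276↦4, 320↦14, 336↦13. The residue 12 repeats (at 29 and 131), and 131 − 29 = 102 = 6·17.

29 and 131 are such a pair.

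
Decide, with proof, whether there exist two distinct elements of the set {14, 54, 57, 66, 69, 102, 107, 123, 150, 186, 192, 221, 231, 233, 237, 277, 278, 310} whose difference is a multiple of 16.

Yes: 54 and 102.

Both 54 and 102 leave remainder 6 on division by 16; their difference 48 = 3·16 is a multiple of 16.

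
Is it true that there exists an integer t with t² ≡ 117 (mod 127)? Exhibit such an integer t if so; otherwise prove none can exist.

t = 102 works: 102² = 10404, and 10404 − 117 = 10287 = 81·127.

t = 102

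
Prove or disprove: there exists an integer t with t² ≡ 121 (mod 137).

Take t = 11. Then 11² = 121, and since 0 ≤ 121 < 137 this is already reduced: 11² ≡ 121 (mod 137).

t = 11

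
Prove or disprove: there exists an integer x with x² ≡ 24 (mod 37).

Apply Euler's criterion with the prime 37: 24 is a quadratic residue iff 24^18 ≡ 1 (mod 37), and a non-residue iff it is ≡ −1.
Repeated squaring mod 37: 24^2 = 576 ≡ 21; 24^4 ≡ 21² = 441 ≡ 34; 24^8 ≡ 34² = 1156 ≡ 9; 24^16 ≡ 9² = 81 ≡ 7.
Since 18 = 16 + 2, 24^18 ≡ 7 · 21; multiplying out mod 37: 7·21 = 147 ≡ 36. Thus 24^18 ≡ 36 ≡ −1 (mod 37).
The value −1 means 24 is a non-residue modulo 37, so x² ≡ 24 (mod 37) is impossible.

No, no such integer exists.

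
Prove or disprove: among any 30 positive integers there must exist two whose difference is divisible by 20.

Each integer lies in one of the 20 residue classes modulo 20.
Placing 30 integers into 20 classes, some class receives at least two — say a and b.
Equal remainders mean a − b ≡ 0 (mod 20), so 20 divides their difference.

Yes.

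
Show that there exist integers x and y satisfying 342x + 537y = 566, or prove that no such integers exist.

gcd(342, 537) = 3, so every integer of the form 342x + 537y is a multiple of 3.
But 566 = 3·188 + 2, so 3 ∤ 566.
Hence no integers x, y satisfy the equation.

No, no such integers exist.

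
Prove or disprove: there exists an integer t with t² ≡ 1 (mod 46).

t = 45

Take t = 45. Then 45² = 2025 = 44·46 + 1, so 45² ≡ 1 (mod 46).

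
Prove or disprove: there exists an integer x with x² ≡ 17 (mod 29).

There is no such integer.

29 is prime, so by Euler's criterion 17 is a square mod 29 iff 17^((29−1)/2) = 17^14 ≡ 1 (mod 29).
Squaring successively (mod 29): 17^2 = 289 ≡ 28; 17^4 ≡ 28² = 784 ≡ 1; 17^8 ≡ 1² = 1 ≡ 1.
Since 14 = 8 + 4 + 2, 17^14 ≡ 1 · 1 · 28; multiplying out mod 29: 1·1 = 1 ≡ 1, then 1·28 = 28 ≡ 28. Thus 17^14 ≡ 28 ≡ −1 (mod 29).
By Euler's criterion 17 is a quadratic non-residue mod 29: no x satisfies x² ≡ 17 (mod 29).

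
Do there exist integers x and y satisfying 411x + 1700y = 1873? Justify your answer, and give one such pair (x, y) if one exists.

Since gcd(411, 1700) = 1, every integer is an integer combination of 411 and 1700.
Run the Euclidean algorithm on 1700 and 411: 1700 = 4·411 + 56, 411 = 7·56 + 19, 56 = 2·19 + 18, 19 = 1·18 + 1, 18 = 18·1 + 0.
Back-substituting, 1 = 19 − 1·18 = 19 − (56 − 2·19) = −56 + 3·19 = −56 + 3·(411 − 7·56) = 3·411 − 22·56 = 3·411 − 22·(1700 − 4·411) = −22·1700 + 91·411; that is, 411·91 + 1700·(-22) = 1.
Times 1873: 411·170443 + 1700·(-41206) = 1873, so (170443, -41206) solves it.
The general solution is x = 170443 + 1700k, y = -41206 − 411k; taking k = -100 gives the smaller pair x = 443, y = -106.
Check: 411·443 + 1700·(-106) = 182073 − 180200 = 1873. ✓

x = 443, y = -106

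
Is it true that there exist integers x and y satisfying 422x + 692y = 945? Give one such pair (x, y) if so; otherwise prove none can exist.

Both 422 and 692 are divisible by gcd(422, 692) = 2, hence so is any combination 422x + 692y.
But 945 is not a multiple of 2 (it leaves remainder 1).
Therefore 422x + 692y = 945 has no solution in integers.

There are no such integers.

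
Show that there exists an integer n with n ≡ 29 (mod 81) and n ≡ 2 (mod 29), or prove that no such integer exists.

n = 1568

gcd(81, 29) = 1, so the Chinese Remainder Theorem guarantees exactly one residue class mod 2349 satisfying both.
Any solution of the first congruence is n = 29 + 81t; substituting into the second, 81t ≡ 2 − 29 ≡ 2 (mod 29).
81 ≡ 23 (mod 29), so this reads 23t ≡ 2 (mod 29). To invert 23 modulo 29: 29 = 1·23 + 6, 23 = 3·6 + 5, 6 = 1·5 + 1, 5 = 5·1 + 0, and unwinding, 1 = 6 − 1·5 = 6 − (23 − 3·6) = −23 + 4·6 = −23 + 4·(29 − 1·23) = 4·29 − 5·23. Thus 23⁻¹ ≡ -5 ≡ 24 (mod 29).
Therefore t ≡ 24·2 = 48 ≡ 19 (mod 29).
Taking t = 19 gives n = 29 + 81·19 = 1568.
Indeed 1568 ≡ 29 (mod 81) and 1568 ≡ 2 (mod 29).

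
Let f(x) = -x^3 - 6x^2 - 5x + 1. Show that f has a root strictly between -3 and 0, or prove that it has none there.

f(-3) = -11 and f(0) = 1, which have opposite signs.
Since f is a polynomial it is continuous on [-3, 0].
By the Intermediate Value Theorem, f takes the value 0 somewhere in the open interval.

Such a root exists.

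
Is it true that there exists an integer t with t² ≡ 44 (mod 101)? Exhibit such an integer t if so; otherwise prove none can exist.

101 is prime, so by Euler's criterion 44 is a square mod 101 iff 44^((101−1)/2) = 44^50 ≡ 1 (mod 101).
Squaring successively (mod 101): 44^2 = 1936 ≡ 17; 44^4 ≡ 17² = 289 ≡ 87; 44^8 ≡ 87² = 7569 ≡ 95; 44^16 ≡ 95² = 9025 ≡ 36; 44^32 ≡ 36² = 1296 ≡ 84.
Since 50 = 32 + 16 + 2, 44^50 ≡ 84 · 36 · 17; multiplying out mod 101: 84·36 = 3024 ≡ 95, then 95·17 = 1615 ≡ 100. Thus 44^50 ≡ 100 ≡ −1 (mod 101).
By Euler's criterion 44 is a quadratic non-residue mod 101: no t satisfies t² ≡ 44 (mod 101).

No such integer exists.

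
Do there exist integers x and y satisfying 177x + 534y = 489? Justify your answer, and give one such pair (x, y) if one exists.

Every value of 177x + 534y is a multiple of gcd(177, 534) = 3; since 3 ∣ 489, solutions exist.
Dividing through by 3 reduces the equation to 59x + 178y = 163.
Euclidean algorithm: 178 = 3·59 + 1, 59 = 59·1 + 0.
Back-substituting, 1 = 178 − 3·59; that is, 59·(-3) + 178·1 = 1.
Scaling by 163 gives the particular solution (x, y) = (-489, 163).
Adding 3·178 to x and subtracting 3·59 from y gives the tidier solution (45, -14).
Indeed 177·45 + 534·(-14) = 7965 − 7476 = 489.

x = 45, y = -14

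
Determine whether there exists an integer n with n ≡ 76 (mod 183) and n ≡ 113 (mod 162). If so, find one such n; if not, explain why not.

Reduce both congruences modulo 3, which divides 183 and 162: they say n ≡ 76 (mod 3) and n ≡ 113 (mod 3).
But 76 mod 3 = 1 while 113 mod 3 = 2, a contradiction.
So no integer satisfies both congruences.

No such integer exists.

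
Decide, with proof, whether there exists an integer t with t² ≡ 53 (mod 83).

Apply Euler's criterion with the prime 83: 53 is a quadratic residue iff 53^41 ≡ 1 (mod 83), and a non-residue iff it is ≡ −1.
Squaring successively (mod 83): 53^2 = 2809 ≡ 70; 53^4 ≡ 70² = 4900 ≡ 3; 53^8 ≡ 3² = 9 ≡ 9; 53^16 ≡ 9² = 81 ≡ 81; 53^32 ≡ 81² = 6561 ≡ 4.
Since 41 = 32 + 8 + 1, 53^41 ≡ 4 · 9 · 53; multiplying out mod 83: 4·9 = 36 ≡ 36, then 36·53 = 1908 ≡ 82. Thus 53^41 ≡ 82 ≡ −1 (mod 83).
The value −1 means 53 is a non-residue modulo 83, so t² ≡ 53 (mod 83) is impossible.

No, no such integer exists.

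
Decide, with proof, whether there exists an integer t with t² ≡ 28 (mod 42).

t = 14

t = 14 works: 14² = 196, and 196 − 28 = 168 = 4·42.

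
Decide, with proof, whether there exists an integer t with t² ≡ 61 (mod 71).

No, no such integer exists.

71 is prime, so by Euler's criterion 61 is a square mod 71 iff 61^((71−1)/2) = 61^35 ≡ 1 (mod 71).
Squaring successively (mod 71): 61^2 = 3721 ≡ 29; 61^4 ≡ 29² = 841 ≡ 60; 61^8 ≡ 60² = 3600 ≡ 50; 61^16 ≡ 50² = 2500 ≡ 15; 61^32 ≡ 15² = 225 ≡ 12.
Since 35 = 32 + 2 + 1, 61^35 ≡ 12 · 29 · 61; multiplying out mod 71: 12·29 = 348 ≡ 64, then 64·61 = 3904 ≡ 70. Thus 61^35 ≡ 70 ≡ −1 (mod 71).
The value −1 means 61 is a non-residue modulo 71, so t² ≡ 61 (mod 71) is impossible.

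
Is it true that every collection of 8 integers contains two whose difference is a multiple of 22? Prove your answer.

Consider the 8 integers 93, 94, …, 100. They lie in distinct residue classes modulo 22, since 8 ≤ 22.
The differences between them range over 1, …, 7, none of which is divisible by 22.

No, the set {93, 94, 95, 96, 97, 98, 99, 100} is a counterexample.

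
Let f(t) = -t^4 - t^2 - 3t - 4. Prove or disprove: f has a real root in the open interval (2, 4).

f has no root in that interval.

f(2) = -30 and f(4) = -288, both negative, so a sign-change argument is unavailable; we show f keeps this sign on the whole interval.
Shift to the endpoint 2: with t = 2 + u (0 < u < 2), one computes f(2 + u) = -u^4 - 8u^3 - 25u^2 - 39u - 30.
All 5 nonzero coefficients of this polynomial in u are negative; hence for u > 0 the value is a sum of negative terms (the constant -30 among them).
Therefore f(t) < 0 throughout (2, 4), and f has no zero there.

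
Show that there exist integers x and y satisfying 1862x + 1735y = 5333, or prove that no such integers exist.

x = 889, y = -951

Since gcd(1862, 1735) = 1, every integer is an integer combination of 1862 and 1735.
Euclidean algorithm: 1862 = 1·1735 + 127, 1735 = 13·127 + 84, 127 = 1·84 + 43, 84 = 1·43 + 41, 43 = 1·41 + 2, 41 = 20·2 + 1, 2 = 2·1 + 0.
Unwinding: 1 = 41 − 20·2 = 41 − 20·(43 − 1·41) = −20·43 + 21·41 = −20·43 + 21·(84 − 1·43) = 21·84 − 41·43 = 21·84 − 41·(127 − 1·84) = −41·127 + 62·84 = −41·127 + 62·(1735 − 13·127) = 62·1735 − 847·127 = 62·1735 − 847·(1862 − 1·1735) = −847·1862 + 909·1735, i.e. 1862·(-847) + 1735·909 = 1.
Multiplying through by 5333: x = (-847)·5333 = -4517051, y = 909·5333 = 4847697 is a solution.
Shifting by a multiple of (1735, −1862) keeps it a solution: x = -4517051 + 2604·1735 = 889, y = 4847697 − 2604·1862 = -951.
Indeed 1862·889 + 1735·(-951) = 1655318 − 1649985 = 5333.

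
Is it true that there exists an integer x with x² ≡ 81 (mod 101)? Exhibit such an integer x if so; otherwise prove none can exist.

x = 9

Take x = 9. Then 9² = 81, and since 0 ≤ 81 < 101 this is already reduced: 9² ≡ 81 (mod 101).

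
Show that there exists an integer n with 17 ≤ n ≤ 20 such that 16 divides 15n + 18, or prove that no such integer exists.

At n = 17 the value 273 is not a multiple of 16. At n = 18 we get 15·18 + 18 = 288, and 288 = 16·18.

n = 18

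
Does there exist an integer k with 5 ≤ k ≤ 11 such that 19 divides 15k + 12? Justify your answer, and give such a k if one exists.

No such integer k in that range exists.

The values of 15k + 12 for k = 5, 6, …, 11 are 87, 102, 117, 132, 147, 162, 177; reduced mod 19 these are 11, 7, 3, 18, 14, 10, 6.
Since 0 is absent from this list, 19 ∤ 15k + 12 for every k with 5 ≤ k ≤ 11.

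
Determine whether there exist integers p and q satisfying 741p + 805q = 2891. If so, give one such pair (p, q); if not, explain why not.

p = 546, q = -499

Since gcd(741, 805) = 1, every integer is an integer combination of 741 and 805.
Run the Euclidean algorithm on 805 and 741: 805 = 1·741 + 64, 741 = 11·64 + 37, 64 = 1·37 + 27, 37 = 1·27 + 10, 27 = 2·10 + 7, 10 = 1·7 + 3, 7 = 2·3 + 1, 3 = 3·1 + 0.
Back-substituting, 1 = 7 − 2·3 = 7 − 2·(10 − 1·7) = −2·10 + 3·7 = −2·10 + 3·(27 − 2·10) = 3·27 − 8·10 = 3·27 − 8·(37 − 1·27) = −8·37 + 11·27 = −8·37 + 11·(64 − 1·37) = 11·64 − 19·37 = 11·64 − 19·(741 − 11·64) = −19·741 + 220·64 = −19·741 + 220·(805 − 1·741) = 220·805 − 239·741; that is, 741·(-239) + 805·220 = 1.
Scaling by 2891 gives the particular solution (p, q) = (-690949, 636020).
The general solution is p = -690949 + 805k, q = 636020 − 741k; taking k = 859 gives the smaller pair p = 546, q = -499.
Check: 741·546 + 805·(-499) = 404586 − 401695 = 2891. ✓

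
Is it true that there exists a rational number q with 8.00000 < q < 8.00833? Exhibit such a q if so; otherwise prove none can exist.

Look for a denominator N such that an integer falls strictly between N·8.00000 and N·8.00833. N = 121 works: 121·8.00000 = 968.00000 < 969 < 969.00793 = 121·8.00833.
Hence 969/121 is a rational number with 8.00000 < 969/121 < 8.00833.

q = 969/121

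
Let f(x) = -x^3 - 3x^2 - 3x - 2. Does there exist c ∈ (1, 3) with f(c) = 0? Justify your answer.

The endpoint values f(1) = -9 and f(3) = -65 are both negative. Claim: f(x) < 0 for every x in (1, 3).
Shift to the endpoint 1: with x = 1 + u (0 < u < 2), one computes f(1 + u) = -u^3 - 6u^2 - 12u - 9.
All 4 nonzero coefficients of this polynomial in u are negative; hence for u > 0 the value is a sum of negative terms (the constant -9 among them).
Therefore f(x) < 0 throughout (1, 3), and f has no zero there.

f has no root in that interval.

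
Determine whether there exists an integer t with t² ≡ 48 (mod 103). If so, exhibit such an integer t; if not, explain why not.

103 is prime, so by Euler's criterion 48 is a square mod 103 iff 48^((103−1)/2) = 48^51 ≡ 1 (mod 103).
Repeated squaring mod 103: 48^2 = 2304 ≡ 38; 48^4 ≡ 38² = 1444 ≡ 2; 48^8 ≡ 2² = 4 ≡ 4; 48^16 ≡ 4² = 16 ≡ 16; 48^32 ≡ 16² = 256 ≡ 50.
Since 51 = 32 + 16 + 2 + 1, 48^51 ≡ 50 · 16 · 38 · 48; multiplying out mod 103: 50·16 = 800 ≡ 79, then 79·38 = 3002 ≡ 15, then 15·48 = 720 ≡ 102. Thus 48^51 ≡ 102 ≡ −1 (mod 103).
The value −1 means 48 is a non-residue modulo 103, so t² ≡ 48 (mod 103) is impossible.

No, no such integer exists.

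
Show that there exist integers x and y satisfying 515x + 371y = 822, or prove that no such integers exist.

x = 83, y = -113

515 and 371 are coprime, so 515x + 371y ranges over all of ℤ.
Euclidean algorithm: 515 = 1·371 + 144, 371 = 2·144 + 83, 144 = 1·83 + 61, 83 = 1·61 + 22, 61 = 2·22 + 17, 22 = 1·17 + 5, 17 = 3·5 + 2, 5 = 2·2 + 1, 2 = 2·1 + 0.
Back-substituting, 1 = 5 − 2·2 = 5 − 2·(17 − 3·5) = −2·17 + 7·5 = −2·17 + 7·(22 − 1·17) = 7·22 − 9·17 = 7·22 − 9·(61 − 2·22) = −9·61 + 25·22 = −9·61 + 25·(83 − 1·61) = 25·83 − 34·61 = 25·83 − 34·(144 − 1·83) = −34·144 + 59·83 = −34·144 + 59·(371 − 2·144) = 59·371 − 152·144 = 59·371 − 152·(515 − 1·371) = −152·515 + 211·371; that is, 515·(-152) + 371·211 = 1.
Times 822: 515·(-124944) + 371·173442 = 822, so (-124944, 173442) solves it.
Shifting by a multiple of (371, −515) keeps it a solution: x = -124944 + 337·371 = 83, y = 173442 − 337·515 = -113.
Indeed 515·83 + 371·(-113) = 42745 − 41923 = 822.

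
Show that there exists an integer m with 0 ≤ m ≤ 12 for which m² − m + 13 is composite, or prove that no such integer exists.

m = 8

At m = 8: 8² − 8 + 13 = 69 = 3·23, which is composite.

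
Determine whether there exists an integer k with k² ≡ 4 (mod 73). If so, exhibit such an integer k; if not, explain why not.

Take k = 71. Then 71² = 5041 = 69·73 + 4, so 71² ≡ 4 (mod 73).

k = 71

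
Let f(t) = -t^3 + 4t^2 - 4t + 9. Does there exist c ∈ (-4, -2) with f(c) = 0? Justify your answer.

f(-4) = 153 and f(-2) = 41, both positive, so a sign-change argument is unavailable; we show f keeps this sign on the whole interval.
Shift to the endpoint -2: with t = -2 − u (0 < u < 2), one computes f(-2 − u) = u^3 + 10u^2 + 32u + 41.
All 4 nonzero coefficients of this polynomial in u are positive; hence for u > 0 the value is a sum of positive terms (the constant 41 among them).
Therefore f(t) > 0 throughout (-4, -2), and f has no zero there.

f has no root in that interval.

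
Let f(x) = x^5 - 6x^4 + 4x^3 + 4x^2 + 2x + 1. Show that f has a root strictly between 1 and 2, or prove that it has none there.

f(1) = 6 and f(2) = -11, which have opposite signs.
Since f is a polynomial it is continuous on [1, 2].
By the Intermediate Value Theorem, f takes the value 0 somewhere in the open interval.

Yes, f has a root in the interval.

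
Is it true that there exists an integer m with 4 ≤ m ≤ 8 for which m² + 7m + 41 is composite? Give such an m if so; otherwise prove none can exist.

At m = 4: 4² + 7·4 + 41 = 85 = 5·17, which is composite.

m = 4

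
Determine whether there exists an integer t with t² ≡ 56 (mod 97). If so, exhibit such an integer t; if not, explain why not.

There is no such integer.

Apply Euler's criterion with the prime 97: 56 is a quadratic residue iff 56^48 ≡ 1 (mod 97), and a non-residue iff it is ≡ −1.
Repeated squaring mod 97: 56^2 = 3136 ≡ 32; 56^4 ≡ 32² = 1024 ≡ 54; 56^8 ≡ 54² = 2916 ≡ 6; 56^16 ≡ 6² = 36 ≡ 36; 56^32 ≡ 36² = 1296 ≡ 35.
Since 48 = 32 + 16, 56^48 ≡ 35 · 36; multiplying out mod 97: 35·36 = 1260 ≡ 96. Thus 56^48 ≡ 96 ≡ −1 (mod 97).
By Euler's criterion 56 is a quadratic non-residue mod 97: no t satisfies t² ≡ 56 (mod 97).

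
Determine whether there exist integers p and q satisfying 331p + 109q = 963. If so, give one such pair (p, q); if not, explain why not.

331 and 109 are coprime, so 331p + 109q ranges over all of ℤ.
Dividing repeatedly: 331 = 3·109 + 4, 109 = 27·4 + 1, 4 = 4·1 + 0.
Working back up the chain: 1 = 109 − 27·4 = 109 − 27·(331 − 3·109) = −27·331 + 82·109. So 331·(-27) + 109·82 = 1.
Multiplying through by 963: p = (-27)·963 = -26001, q = 82·963 = 78966 is a solution.
The general solution is p = -26001 + 109k, q = 78966 − 331k; taking k = 239 gives the smaller pair p = 50, q = -143.
Indeed 331·50 + 109·(-143) = 16550 − 15587 = 963.

p = 50, q = -143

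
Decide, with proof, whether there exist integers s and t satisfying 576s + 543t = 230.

There are no such integers.

Any value of 576s + 543t is a multiple of gcd(576, 543) = 3.
But 230 is not a multiple of 3 (it leaves remainder 2).
Therefore 576s + 543t = 230 has no solution in integers.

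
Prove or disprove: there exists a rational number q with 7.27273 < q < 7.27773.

Scale by 29: the interval becomes (210.90917, 211.05417), which contains the integer 211.
Dividing back, 7.27273 < 211/29 < 7.27773, and 211/29 is rational.

q = 211/29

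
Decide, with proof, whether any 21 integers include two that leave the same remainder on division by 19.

Yes.

There are exactly 19 possible remainders on division by 19.
With 21 integers and only 19 classes, the pigeonhole principle forces two of them, say a and b, into the same class.
That is, a and b leave the same remainder on division by 19, as claimed.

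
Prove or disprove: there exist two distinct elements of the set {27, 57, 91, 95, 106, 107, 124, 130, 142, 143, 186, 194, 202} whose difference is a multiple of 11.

Reduce each element mod 11: 27↦5, 57↦2, 91↦3, 95↦7, 106↦7, 107↦8, 124↦3, 130↦9, 142↦10, 143↦0, 186↦10, 194↦7, 202↦4. The residue 3 repeats (at 91 and 124), and 124 − 91 = 33 = 3·11.

Yes: 91 and 124.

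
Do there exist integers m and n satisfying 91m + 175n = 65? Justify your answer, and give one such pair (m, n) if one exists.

Any value of 91m + 175n is a multiple of gcd(91, 175) = 7.
However 65 leaves remainder 2 on division by 7.
So the equation is unsolvable over ℤ.

There are no such integers.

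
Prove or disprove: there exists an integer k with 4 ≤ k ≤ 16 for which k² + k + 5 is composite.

k = 4

At k = 4: 4² + 4 + 5 = 25 = 5·5, which is composite.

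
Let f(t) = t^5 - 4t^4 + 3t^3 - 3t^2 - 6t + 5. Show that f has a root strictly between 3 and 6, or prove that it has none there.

f(3) = -40 and f(6) = 3101, which have opposite signs.
f is continuous everywhere (it is a polynomial), in particular on [3, 6].
By the Intermediate Value Theorem, f takes the value 0 somewhere in the open interval.

Such a root exists.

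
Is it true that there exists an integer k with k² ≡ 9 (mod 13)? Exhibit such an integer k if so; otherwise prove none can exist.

Take k = 3. Then 3² = 9, and since 0 ≤ 9 < 13 this is already reduced: 3² ≡ 9 (mod 13).

k = 3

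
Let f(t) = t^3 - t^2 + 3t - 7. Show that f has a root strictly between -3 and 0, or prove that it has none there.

No.

Evaluate at the endpoints: f(-3) = -52, f(0) = -7 — same sign (negative).
f'(t) = 3t^2 - 2t + 3 has discriminant (-2)² − 4·3·3 = -32 < 0, so f' has no real roots and is positive for every real t.
Hence f is strictly increasing on ℝ, and in particular on [-3, 0]. A strictly monotone function with same-sign endpoint values stays negative on the whole interval, so f has no zero in (-3, 0).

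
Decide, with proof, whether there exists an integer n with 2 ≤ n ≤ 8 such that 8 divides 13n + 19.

No such integer n in that range exists.

The values of 13n + 19 for n = 2, 3, …, 8 are 45, 58, 71, 84, 97, 110, 123; reduced mod 8 these are 5, 2, 7, 4, 1, 6, 3.
None is 0, so 8 never divides 13n + 19 on this range.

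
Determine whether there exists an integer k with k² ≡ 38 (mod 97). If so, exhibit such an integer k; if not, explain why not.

No such integer exists.

97 is prime, so by Euler's criterion 38 is a square mod 97 iff 38^((97−1)/2) = 38^48 ≡ 1 (mod 97).
Repeated squaring mod 97: 38^2 = 1444 ≡ 86; 38^4 ≡ 86² = 7396 ≡ 24; 38^8 ≡ 24² = 576 ≡ 91; 38^16 ≡ 91² = 8281 ≡ 36; 38^32 ≡ 36² = 1296 ≡ 35.
Since 48 = 32 + 16, 38^48 ≡ 35 · 36; multiplying out mod 97: 35·36 = 1260 ≡ 96. Thus 38^48 ≡ 96 ≡ −1 (mod 97).
The value −1 means 38 is a non-residue modulo 97, so k² ≡ 38 (mod 97) is impossible.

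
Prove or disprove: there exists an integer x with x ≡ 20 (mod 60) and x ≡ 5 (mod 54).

No such integer exists.

Reduce both congruences modulo 6, which divides 60 and 54: they say x ≡ 20 (mod 6) and x ≡ 5 (mod 6).
These are incompatible: 20 − 5 = 15 is not divisible by 6.
Hence the system has no solution.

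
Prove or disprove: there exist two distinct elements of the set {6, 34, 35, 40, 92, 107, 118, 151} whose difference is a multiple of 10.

No, no such pair exists.

Residues mod 10: 6↦6, 34↦4, 35↦5, 40↦0, 92↦2, 107↦7, 118↦8, 151↦1.
No residue repeats among the 8 elements, so no pair has difference ≡ 0 (mod 10).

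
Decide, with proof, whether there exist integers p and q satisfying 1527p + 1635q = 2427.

p = 356, q = -331

gcd(1527, 1635) = 3, and 3 divides 2427, so integer solutions exist.
Dividing through by 3 reduces the equation to 509p + 545q = 809.
Run the Euclidean algorithm on 545 and 509: 545 = 1·509 + 36, 509 = 14·36 + 5, 36 = 7·5 + 1, 5 = 5·1 + 0.
Working back up the chain: 1 = 36 − 7·5 = 36 − 7·(509 − 14·36) = −7·509 + 99·36 = −7·509 + 99·(545 − 1·509) = 99·545 − 106·509. So 509·(-106) + 545·99 = 1.
Scaling by 809 gives the particular solution (p, q) = (-85754, 80091).
The general solution is p = -85754 + 545k, q = 80091 − 509k; taking k = 158 gives the smaller pair p = 356, q = -331.
Check: 1527·356 + 1635·(-331) = 543612 − 541185 = 2427. ✓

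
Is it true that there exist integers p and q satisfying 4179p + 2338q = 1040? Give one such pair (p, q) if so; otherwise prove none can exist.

gcd(4179, 2338) = 7, so every integer of the form 4179p + 2338q is a multiple of 7.
However 1040 leaves remainder 4 on division by 7.
Therefore 4179p + 2338q = 1040 has no solution in integers.

No such integers exist.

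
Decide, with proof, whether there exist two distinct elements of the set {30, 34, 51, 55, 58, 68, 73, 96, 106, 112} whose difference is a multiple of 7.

The pair (30, 51) works.

Both 30 and 51 leave remainder 2 on division by 7; their difference 21 = 3·7 is a multiple of 7.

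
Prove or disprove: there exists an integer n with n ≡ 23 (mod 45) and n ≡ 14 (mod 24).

The moduli are not coprime: gcd(45, 24) = 3. Compatibility requires 3 ∣ (14 − 23) = -9, which holds, so solutions exist.
The integers ≡ 23 (mod 45) are 23, 68, 113, 158, …; their remainders mod 24 are 23, 20, 17, 14, so n = 158 is the first that is ≡ 14 (mod 24).
Verify: 158 = 3·45 + 23 and 158 = 6·24 + 14. ✓

n = 158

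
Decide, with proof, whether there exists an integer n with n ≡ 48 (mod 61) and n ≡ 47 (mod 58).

Since 61 and 58 share no common factor, CRT says the pair of congruences has a solution (unique mod 3538).
Any solution of the first congruence is n = 48 + 61t; substituting into the second, 61t ≡ 47 − 48 ≡ 57 (mod 58).
61 ≡ 3 (mod 58), so this reads 3t ≡ 57 (mod 58). Invert 3 mod 58 by the Euclidean algorithm: 58 = 19·3 + 1, 3 = 3·1 + 0; back-substituting, 1 = 58 − 19·3. Hence 3·(-19) ≡ 1, so 3⁻¹ ≡ -19 ≡ 39 (mod 58).
Multiplying by 39: t ≡ 39·57 = 2223 ≡ 19 (mod 58).
Taking t = 19 gives n = 48 + 61·19 = 1207.
Verify: 1207 = 19·61 + 48 and 1207 = 20·58 + 47. ✓

n = 1207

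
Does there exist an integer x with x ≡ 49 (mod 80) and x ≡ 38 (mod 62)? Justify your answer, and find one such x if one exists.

No, no such integer exists.

Both moduli are multiples of 2 = gcd(80, 62), so any solution would satisfy x ≡ 49 and x ≡ 38 modulo 2 simultaneously.
However 49 ≡ 1 and 38 ≡ 0 (mod 2), and 1 ≠ 0.
So no integer satisfies both congruences.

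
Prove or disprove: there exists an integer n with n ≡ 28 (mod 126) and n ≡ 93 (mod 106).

No, no such integer exists.

gcd(126, 106) = 2. If n ≡ 28 (mod 126) and n ≡ 93 (mod 106), then n ≡ 28 (mod 2) and n ≡ 93 (mod 2).
These are incompatible: 28 − 93 = -65 is not divisible by 2.
So no integer satisfies both congruences.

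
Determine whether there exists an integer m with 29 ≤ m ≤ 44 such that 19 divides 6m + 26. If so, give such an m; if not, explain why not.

m = 40

For m = 29, 30, …, 39 the values 200, 206, 212, 218, 224, 230, 236, 242, 248, 254, 260 are not multiples of 19. m = 40 works, since 6·40 + 26 = 266 = 14·19.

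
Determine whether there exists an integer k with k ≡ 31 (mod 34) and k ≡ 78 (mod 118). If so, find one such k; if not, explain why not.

There is no such integer.

gcd(34, 118) = 2. If k ≡ 31 (mod 34) and k ≡ 78 (mod 118), then k ≡ 31 (mod 2) and k ≡ 78 (mod 2).
However 31 ≡ 1 and 78 ≡ 0 (mod 2), and 1 ≠ 0.
So no integer satisfies both congruences.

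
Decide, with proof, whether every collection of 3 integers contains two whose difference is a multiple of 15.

Take the 3 consecutive integers 65, 66, 67: their residues mod 15 are all distinct because 3 ≤ 15.
Any two of them differ by at most 2 < 15 and by at least 1, so no difference is a multiple of 15.

No; for instance {65, 66, 67} is a counterexample.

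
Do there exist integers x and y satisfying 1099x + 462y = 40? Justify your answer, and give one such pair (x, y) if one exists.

There are no such integers.

Both 1099 and 462 are divisible by gcd(1099, 462) = 7, hence so is any combination 1099x + 462y.
But 40 is not a multiple of 7 (it leaves remainder 5).
So the equation is unsolvable over ℤ.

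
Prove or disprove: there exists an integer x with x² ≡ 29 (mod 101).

101 is prime, so by Euler's criterion 29 is a square mod 101 iff 29^((101−1)/2) = 29^50 ≡ 1 (mod 101).
Repeated squaring mod 101: 29^2 = 841 ≡ 33; 29^4 ≡ 33² = 1089 ≡ 79; 29^8 ≡ 79² = 6241 ≡ 80; 29^16 ≡ 80² = 6400 ≡ 37; 29^32 ≡ 37² = 1369 ≡ 56.
Since 50 = 32 + 16 + 2, 29^50 ≡ 56 · 37 · 33; multiplying out mod 101: 56·37 = 2072 ≡ 52, then 52·33 = 1716 ≡ 100. Thus 29^50 ≡ 100 ≡ −1 (mod 101).
The value −1 means 29 is a non-residue modulo 101, so x² ≡ 29 (mod 101) is impossible.

No, no such integer exists.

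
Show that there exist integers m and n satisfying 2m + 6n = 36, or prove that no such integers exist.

gcd(2, 6) = 2, and 2 divides 36, so integer solutions exist.
Dividing through by 2 reduces the equation to 1m + 3n = 18.
With a unit coefficient on m, (m, n) = (18, 0) is an immediate solution.
Shifting by a multiple of (3, −1) keeps it a solution: m = 18 − 6·3 = 0, n = 0 + 6·1 = 6.
Check: 2·0 + 6·6 = 0 + 36 = 36. ✓

m = 0, n = 6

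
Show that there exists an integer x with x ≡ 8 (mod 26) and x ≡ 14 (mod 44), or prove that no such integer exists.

The moduli are not coprime: gcd(26, 44) = 2. Compatibility requires 2 ∣ (14 − 8) = 6, which holds, so solutions exist.
Step through x = 8, 8 + 26, 8 + 2·26, …: the values 8, 34, 60, 86, 112, 138, 164, 190 reduce mod 44 to 8, 34, 16, 42, 24, 6, 32, 14. The value 190 hits 14.
Check: 190 mod 26 = 8, 190 mod 44 = 14. ✓

x = 190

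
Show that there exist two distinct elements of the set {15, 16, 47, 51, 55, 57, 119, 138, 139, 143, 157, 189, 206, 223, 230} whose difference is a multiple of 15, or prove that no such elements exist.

Two integers differ by a multiple of 15 exactly when they have the same residue mod 15. The residues are 15↦0, 16↦1, 47↦2, 51↦6, 55↦10, 57↦12, 119↦14, 138↦3, 139↦4, 143↦8, 157↦7, 189↦9, 206↦11, 223↦13, 230↦5.
These 15 residues are pairwise different, hence no difference of two elements is divisible by 15.

No such pair exists.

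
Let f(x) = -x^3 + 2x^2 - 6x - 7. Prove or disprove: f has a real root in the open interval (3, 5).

Evaluate at the endpoints: f(3) = -34, f(5) = -112 — same sign (negative).
The derivative f'(x) = -3x^2 + 4x - 6 is a quadratic with discriminant 4² − 4·(-3)·(-6) = -56 < 0; it never vanishes, so it is always negative (sign of the leading coefficient).
Hence f is strictly decreasing on ℝ, and in particular on [3, 5]. A strictly monotone function with same-sign endpoint values stays negative on the whole interval, so f has no zero in (3, 5).

No.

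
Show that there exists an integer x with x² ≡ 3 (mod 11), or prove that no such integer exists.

x = 5

x = 5 works: 5² = 25, and 25 − 3 = 22 = 2·11.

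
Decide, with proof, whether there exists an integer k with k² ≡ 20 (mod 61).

k = 52 works: 52² = 2704, and 2704 − 20 = 2684 = 44·61.

k = 52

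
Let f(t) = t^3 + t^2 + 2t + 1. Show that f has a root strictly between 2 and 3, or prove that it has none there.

Evaluate at the endpoints: f(2) = 17, f(3) = 43 — same sign (positive).
The derivative f'(t) = 3t^2 + 2t + 2 is a quadratic with discriminant 2² − 4·3·2 = -20 < 0; it never vanishes, so it is always positive (sign of the leading coefficient).
Hence f is strictly increasing on ℝ, and in particular on [2, 3]. A strictly monotone function with same-sign endpoint values stays positive on the whole interval, so f has no zero in (2, 3).

No such root exists.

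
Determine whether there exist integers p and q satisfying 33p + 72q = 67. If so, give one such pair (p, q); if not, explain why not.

No, no such integers exist.

Any value of 33p + 72q is a multiple of gcd(33, 72) = 3.
But 67 is not a multiple of 3 (it leaves remainder 1).
So the equation is unsolvable over ℤ.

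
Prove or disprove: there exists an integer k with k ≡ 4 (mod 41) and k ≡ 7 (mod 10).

gcd(41, 10) = 1, so the Chinese Remainder Theorem guarantees exactly one residue class mod 410 satisfying both.
Write k = 4 + 41t and require 4 + 41t ≡ 7 (mod 10), i.e. 41t ≡ 3 (mod 10).
41 ≡ 1 (mod 10), so this reads 1t ≡ 3 (mod 10). So t ≡ 3 (mod 10).
Taking t = 3 gives k = 4 + 41·3 = 127.
Indeed 127 ≡ 4 (mod 41) and 127 ≡ 7 (mod 10).

k = 127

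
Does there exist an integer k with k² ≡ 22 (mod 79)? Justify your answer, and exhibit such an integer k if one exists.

Take k = 41. Then 41² = 1681 = 21·79 + 22, so 41² ≡ 22 (mod 79).

k = 41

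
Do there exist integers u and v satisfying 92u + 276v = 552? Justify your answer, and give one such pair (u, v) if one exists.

u = 0, v = 2

Since gcd(92, 276) = 92 and 552 = 92·6, Bézout's identity guarantees a solution.
Dividing through by 92 reduces the equation to 1u + 3v = 6.
The coefficient of u is 1, so setting v = 0 and u = 6 already solves it.
Subtracting 2·3 from u and adding 2·1 to v gives the tidier solution (0, 2).
Check: 92·0 + 276·2 = 0 + 552 = 552. ✓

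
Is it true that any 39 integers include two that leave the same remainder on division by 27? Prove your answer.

Yes.

There are exactly 27 possible remainders on division by 27.
Since 39 > 27, two of the 39 integers must share a residue class by the pigeonhole principle; call them a and b.
That is, a and b leave the same remainder on division by 27, as claimed.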